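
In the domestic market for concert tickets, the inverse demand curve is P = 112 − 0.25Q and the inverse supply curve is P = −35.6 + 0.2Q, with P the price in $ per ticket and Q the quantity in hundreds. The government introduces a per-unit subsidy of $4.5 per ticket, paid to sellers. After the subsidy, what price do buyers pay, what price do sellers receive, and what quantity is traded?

Rewrite in direct form: Qd = 448 − 4P and Qs = 5P + 178.
Without the subsidy, 448 − 4P = 5P + 178 gives 9P = 270, so P* = $30 and Q* = 328.
With a per-unit subsidy paid to sellers, each receives P + 4.5 per unit sold, so supply becomes Qs = 5(P + 4.5) + 178.
Solving gives Q = 338 with buyers paying $27.5 and sellers receiving $32 (the $4.5 wedge).

Buyers pay $27.5; sellers receive $32; quantity = 338.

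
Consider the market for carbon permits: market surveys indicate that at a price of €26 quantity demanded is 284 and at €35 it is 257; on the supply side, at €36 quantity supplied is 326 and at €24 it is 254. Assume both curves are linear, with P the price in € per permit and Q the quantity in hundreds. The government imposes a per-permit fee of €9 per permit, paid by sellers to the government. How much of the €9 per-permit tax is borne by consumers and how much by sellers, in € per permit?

Consumers bear €6 per permit; sellers bear €3 per permit.

Demand slope: (257 − 284)/(35 − 26) = -3, so Qd = 362 − 3P.
Supply slope: (254 − 326)/(24 − 36) = 6, so Qs = 6P + 110.
Before the tax: set 362 − 3P = 6P + 110 → P* = €28, Q* = 278.
With the tax collected from sellers, supply shifts: Qs = 6(P − 9) + 110.
Solving gives Q = 260 with consumers paying €34 and sellers receiving €25 (the €9 wedge).
Burden on consumers: €6; on sellers: €3. (They sum to €9.)
The less price-elastic side of the market bears the larger share of a per-unit tax.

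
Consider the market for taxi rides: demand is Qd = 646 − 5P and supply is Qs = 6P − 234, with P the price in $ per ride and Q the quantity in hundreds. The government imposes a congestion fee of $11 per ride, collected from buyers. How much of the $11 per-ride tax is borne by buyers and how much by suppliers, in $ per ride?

Buyers bear $6 per ride; suppliers bear $5 per ride.

Before the tax: set 646 − 5P = 6P − 234 → P* = $80, Q* = 246.
With the tax collected from buyers, demand (in seller-price terms) shifts: Qd = 646 − 5(P + 11).
Solving gives Q = 216 with buyers paying $86 and suppliers receiving $75 (the $11 wedge).
Burden on buyers: $6; on suppliers: $5. (They sum to $11.)
The less price-elastic side of the market bears the larger share of a per-unit tax.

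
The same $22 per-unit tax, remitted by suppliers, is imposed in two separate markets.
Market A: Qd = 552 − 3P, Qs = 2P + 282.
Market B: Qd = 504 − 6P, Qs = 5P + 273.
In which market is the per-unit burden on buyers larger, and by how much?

Market B, by $1.2.

Market A: pre-tax P* = $54, Q* = 390; post-tax Q = 363.6; per-unit burden on buyers = $8.8.
Market B: pre-tax P* = $21, Q* = 378; post-tax Q = 318; per-unit burden on buyers = $10.
Difference: $8.8 vs $10 → market B is larger by $1.2.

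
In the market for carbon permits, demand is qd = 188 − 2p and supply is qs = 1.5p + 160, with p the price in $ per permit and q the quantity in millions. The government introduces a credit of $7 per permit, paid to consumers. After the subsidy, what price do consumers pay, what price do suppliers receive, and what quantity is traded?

Before the subsidy: set 188 − 2p = 1.5p + 160 → p* = $8, q* = 172.
With a per-unit subsidy paid to consumers, each effectively pays p − 7, so demand becomes qd = 188 − 2(p − 7).
Solving gives q = 178 with consumers paying $5 and suppliers receiving $12 (the $7 wedge).

Consumers pay $5; suppliers receive $12; quantity = 178.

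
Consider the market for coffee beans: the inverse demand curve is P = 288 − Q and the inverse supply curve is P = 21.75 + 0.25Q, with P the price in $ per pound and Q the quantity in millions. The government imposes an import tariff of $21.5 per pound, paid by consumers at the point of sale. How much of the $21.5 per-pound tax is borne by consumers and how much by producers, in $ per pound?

Inverting to Q(P) form: Qd = 288 − P; Qs = 4P − 87.
Without the tax, 288 − P = 4P − 87 gives 5P = 375, so P* = $75 and Q* = 213.
With the tax collected from consumers, demand (in seller-price terms) shifts: Qd = 288 − (P + 21.5).
New equilibrium: consumers pay $92.2, producers receive $70.7, Q = 195.8. (Wedge: Pb − Ps = 21.5.)
Burden on consumers: $17.2; on producers: $4.3. (They sum to $21.5.)
The less price-elastic side of the market bears the larger share of a per-unit tax.

Consumers bear $17.2 per pound; producers bear $4.3 per pound.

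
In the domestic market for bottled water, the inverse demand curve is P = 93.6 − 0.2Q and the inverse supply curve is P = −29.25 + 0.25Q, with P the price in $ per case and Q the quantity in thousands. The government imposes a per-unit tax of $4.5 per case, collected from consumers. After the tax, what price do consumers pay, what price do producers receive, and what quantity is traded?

Rewrite in direct form: Qd = 468 − 5P and Qs = 4P + 117.
Without the tax, 468 − 5P = 4P + 117 gives 9P = 351, so P* = $39 and Q* = 273.
With the tax collected from consumers, demand (in seller-price terms) shifts: Qd = 468 − 5(P + 4.5).
New equilibrium: consumers pay $41, producers receive $36.5, Q = 263. (Wedge: Pb − Ps = 4.5.)
The less price-elastic side of the market bears the larger share of a per-unit tax.

Consumers pay $41; producers receive $36.5; quantity = 263.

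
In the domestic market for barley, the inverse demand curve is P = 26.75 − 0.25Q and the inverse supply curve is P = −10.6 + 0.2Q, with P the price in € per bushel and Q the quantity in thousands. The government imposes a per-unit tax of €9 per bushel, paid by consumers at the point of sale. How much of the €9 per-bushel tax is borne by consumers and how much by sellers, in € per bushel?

Consumers bear €5 per bushel; sellers bear €4 per bushel.

Inverting to Q(P) form: Qd = 107 − 4P; Qs = 5P + 53.
Without the tax, 107 − 4P = 5P + 53 gives 9P = 54, so P* = €6 and Q* = 83.
With the tax collected from consumers, demand (in seller-price terms) shifts: Qd = 107 − 4(P + 9).
Solving gives Q = 63 with consumers paying €11 and sellers receiving €2 (the €9 wedge).
Burden on consumers: €5; on sellers: €4. (They sum to €9.)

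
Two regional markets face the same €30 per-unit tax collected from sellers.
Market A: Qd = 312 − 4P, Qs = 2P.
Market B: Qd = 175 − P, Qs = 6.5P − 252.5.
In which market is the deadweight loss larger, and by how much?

Market A, by €210.

Market A: pre-tax P* = €52, Q* = 104; post-tax Q = 64; deadweight loss = €600.
Market B: pre-tax P* = €57, Q* = 118; post-tax Q = 92; deadweight loss = €390.
Difference: €600 vs €390 → market A is larger by €210.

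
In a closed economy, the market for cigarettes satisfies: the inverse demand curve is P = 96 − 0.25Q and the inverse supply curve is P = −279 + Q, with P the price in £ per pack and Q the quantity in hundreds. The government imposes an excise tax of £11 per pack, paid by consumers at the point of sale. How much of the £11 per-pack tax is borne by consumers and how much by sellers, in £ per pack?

Consumers bear £2.2 per pack; sellers bear £8.8 per pack.

Inverting to Q(P) form: Qd = 384 − 4P; Qs = P + 279.
Before the tax: set 384 − 4P = P + 279 → P* = £21, Q* = 300.
With the tax collected from consumers, demand (in seller-price terms) shifts: Qd = 384 − 4(P + 11).
Solving gives Q = 291.2 with consumers paying £23.2 and sellers receiving £12.2 (the £11 wedge).
Burden on consumers: £2.2; on sellers: £8.8. (They sum to £11.)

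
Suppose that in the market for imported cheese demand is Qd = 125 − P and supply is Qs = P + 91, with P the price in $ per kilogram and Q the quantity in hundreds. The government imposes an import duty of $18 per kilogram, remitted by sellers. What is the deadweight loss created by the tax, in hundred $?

Before the tax: set 125 − P = P + 91 → P* = $17, Q* = 108.
With the tax collected from sellers, supply shifts: Qs = (P − 18) + 91.
New equilibrium: consumers pay $26, sellers receive $8, Q = 99. (Wedge: Pb − Ps = 18.)
Quantity falls by |ΔQ| = |108 − 99| = 9.
DWL = ½ · t · |ΔQ| = ½ · 18 · 9 = $81.

Deadweight loss = $81 hundred.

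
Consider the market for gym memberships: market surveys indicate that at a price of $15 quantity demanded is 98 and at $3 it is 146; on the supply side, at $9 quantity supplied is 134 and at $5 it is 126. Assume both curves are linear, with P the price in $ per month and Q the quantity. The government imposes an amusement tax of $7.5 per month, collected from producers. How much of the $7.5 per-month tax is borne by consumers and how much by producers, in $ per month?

Consumers bear $2.5 per month; producers bear $5 per month.

Demand slope: (146 − 98)/(3 − 15) = -4, so Qd = 158 − 4P.
Supply slope: (126 − 134)/(5 − 9) = 2, so Qs = 2P + 116.
Before the tax: set 158 − 4P = 2P + 116 → P* = $7, Q* = 130.
With the tax collected from producers, supply shifts: Qs = 2(P − 7.5) + 116.
New equilibrium: consumers pay $9.5, producers receive $2, Q = 120. (Wedge: Pb − Ps = 7.5.)
Burden on consumers: $2.5; on producers: $5. (They sum to $7.5.)
The less price-elastic side of the market bears the larger share of a per-unit tax.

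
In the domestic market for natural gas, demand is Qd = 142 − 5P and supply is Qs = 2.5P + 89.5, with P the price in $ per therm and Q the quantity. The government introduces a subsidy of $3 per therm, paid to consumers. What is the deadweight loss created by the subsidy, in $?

Without the subsidy, 142 − 5P = 2.5P + 89.5 gives 7.5P = 52.5, so P* = $7 and Q* = 107.
With a per-unit subsidy paid to consumers, each effectively pays P − 3, so demand becomes Qd = 142 − 5(P − 3).
Solving gives Q = 112 with consumers paying $6 and suppliers receiving $9 (the $3 wedge).
Quantity rises by |ΔQ| = |107 − 112| = 5.
DWL = ½ · t · |ΔQ| = ½ · 3 · 5 = $7.5.

Deadweight loss = $7.5.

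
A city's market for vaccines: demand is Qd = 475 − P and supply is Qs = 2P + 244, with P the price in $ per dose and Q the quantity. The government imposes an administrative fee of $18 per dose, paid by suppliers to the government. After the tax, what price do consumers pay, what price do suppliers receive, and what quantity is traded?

Consumers pay $89; suppliers receive $71; quantity = 386.

Before the tax: set 475 − P = 2P + 244 → P* = $77, Q* = 398.
With the tax collected from suppliers, supply shifts: Qs = 2(P − 18) + 244.
New equilibrium: consumers pay $89, suppliers receive $71, Q = 386. (Wedge: Pb − Ps = 18.)
The less price-elastic side of the market bears the larger share of a per-unit tax.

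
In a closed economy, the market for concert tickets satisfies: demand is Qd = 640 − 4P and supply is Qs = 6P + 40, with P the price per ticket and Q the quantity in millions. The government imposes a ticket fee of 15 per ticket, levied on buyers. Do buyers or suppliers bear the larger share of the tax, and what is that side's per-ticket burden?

Without the tax, 640 − 4P = 6P + 40 gives 10P = 600, so P* = 60 and Q* = 400.
With the tax collected from buyers, demand (in seller-price terms) shifts: Qd = 640 − 4(P + 15).
New equilibrium: buyers pay 69, suppliers receive 54, Q = 364. (Wedge: Pb − Ps = 15.)
Per-ticket burden: buyers 9, suppliers 6.
Buyers take the larger share because demand is less price-elastic here (demand slope 4 vs supply slope 6).
The less price-elastic side of the market bears the larger share of a per-unit tax.

Buyers bear the larger share: 9 per ticket.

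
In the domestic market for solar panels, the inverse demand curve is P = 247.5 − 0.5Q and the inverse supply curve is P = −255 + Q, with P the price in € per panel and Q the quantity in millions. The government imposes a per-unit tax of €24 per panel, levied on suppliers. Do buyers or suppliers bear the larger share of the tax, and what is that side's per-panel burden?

Rewrite in direct form: Qd = 495 − 2P and Qs = P + 255.
Before the tax: set 495 − 2P = P + 255 → P* = €80, Q* = 335.
With the tax collected from suppliers, supply shifts: Qs = (P − 24) + 255.
Solving gives Q = 319 with buyers paying €88 and suppliers receiving €64 (the €24 wedge).
Per-panel burden: buyers €8, suppliers €16.
Suppliers take the larger share because supply is less price-elastic here (demand slope 2 vs supply slope 1).

Suppliers bear the larger share: €16 per panel.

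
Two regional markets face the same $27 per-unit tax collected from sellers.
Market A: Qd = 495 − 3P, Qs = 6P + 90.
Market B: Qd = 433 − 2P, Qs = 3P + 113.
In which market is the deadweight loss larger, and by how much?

Market A: pre-tax P* = $45, Q* = 360; post-tax Q = 306; deadweight loss = $729.
Market B: pre-tax P* = $64, Q* = 305; post-tax Q = 272.6; deadweight loss = $437.4.
Difference: $729 vs $437.4 → market A is larger by $291.6.

Market A, by $291.6.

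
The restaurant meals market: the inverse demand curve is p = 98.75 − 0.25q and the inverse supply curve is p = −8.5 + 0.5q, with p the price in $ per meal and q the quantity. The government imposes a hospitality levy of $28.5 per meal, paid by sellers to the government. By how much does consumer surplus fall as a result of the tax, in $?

Consumer surplus falls by $1178.

Inverting to q(p) form: qd = 395 − 4p; qs = 2p + 17.
Before the tax: set 395 − 4p = 2p + 17 → p* = $63, q* = 143.
With the tax collected from sellers, supply shifts: qs = 2(p − 28.5) + 17.
New equilibrium: buyers pay $72.5, sellers receive $44, q = 105. (Wedge: pb − ps = 28.5.)
ΔCS is the trapezoid between Q = 105 and Q = 143 of height $9.5: ½ · (143 + 105) · 9.5 = $1178.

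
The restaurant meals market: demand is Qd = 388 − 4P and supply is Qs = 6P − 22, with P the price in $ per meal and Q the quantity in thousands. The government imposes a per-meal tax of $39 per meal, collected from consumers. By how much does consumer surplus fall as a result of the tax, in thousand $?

Consumer surplus falls by $4146.48 thousand.

Before the tax: set 388 − 4P = 6P − 22 → P* = $41, Q* = 224.
With the tax collected from consumers, demand (in seller-price terms) shifts: Qd = 388 − 4(P + 39).
New equilibrium: consumers pay $64.4, sellers receive $25.4, Q = 130.4. (Wedge: Pb − Ps = 39.)
ΔCS is the trapezoid between Q = 130.4 and Q = 224 of height $23.4: ½ · (224 + 130.4) · 23.4 = $4146.48.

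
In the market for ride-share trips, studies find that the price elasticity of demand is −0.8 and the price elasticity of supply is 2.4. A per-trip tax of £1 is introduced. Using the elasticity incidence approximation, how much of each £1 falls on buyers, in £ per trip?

Incidence ratio: buyers' share ≈ εs / (εs + |εd|) = 2.4 / (2.4 + 0.8) = 0.75.
So buyers bear ≈ 0.75 × £1 = £0.75; sellers bear £0.25.

Buyers bear ≈ £0.75 per trip.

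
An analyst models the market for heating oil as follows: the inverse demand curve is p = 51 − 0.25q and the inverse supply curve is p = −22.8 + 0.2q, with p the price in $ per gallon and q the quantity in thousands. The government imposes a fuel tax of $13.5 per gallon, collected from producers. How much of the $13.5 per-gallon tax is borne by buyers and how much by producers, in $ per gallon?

Buyers bear $7.5 per gallon; producers bear $6 per gallon.

Inverting to q(p) form: qd = 204 − 4p; qs = 5p + 114.
Without the tax, 204 − 4p = 5p + 114 gives 9p = 90, so p* = $10 and q* = 164.
With the tax collected from producers, supply shifts: qs = 5(p − 13.5) + 114.
Solving gives q = 134 with buyers paying $17.5 and producers receiving $4 (the $13.5 wedge).
Burden on buyers: $7.5; on producers: $6. (They sum to $13.5.)
The less price-elastic side of the market bears the larger share of a per-unit tax.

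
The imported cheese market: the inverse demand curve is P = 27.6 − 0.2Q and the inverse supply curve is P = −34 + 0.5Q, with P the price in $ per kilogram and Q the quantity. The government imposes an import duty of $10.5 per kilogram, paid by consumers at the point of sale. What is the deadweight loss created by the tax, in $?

Deadweight loss = $78.75.

Rewrite in direct form: Qd = 138 − 5P and Qs = 2P + 68.
Before the tax: set 138 − 5P = 2P + 68 → P* = $10, Q* = 88.
With the tax collected from consumers, demand (in seller-price terms) shifts: Qd = 138 − 5(P + 10.5).
Solving gives Q = 73 with consumers paying $13 and suppliers receiving $2.5 (the $10.5 wedge).
Quantity falls by |ΔQ| = |88 − 73| = 15.
DWL = ½ · t · |ΔQ| = ½ · 10.5 · 15 = $78.75.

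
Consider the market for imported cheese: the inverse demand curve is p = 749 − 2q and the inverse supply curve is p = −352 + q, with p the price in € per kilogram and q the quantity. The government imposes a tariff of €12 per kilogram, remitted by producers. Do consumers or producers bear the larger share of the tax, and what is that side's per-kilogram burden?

Consumers bear the larger share: €8 per kilogram.

Rewrite in direct form: qd = 374.5 − 0.5p and qs = p + 352.
Without the tax, 374.5 − 0.5p = p + 352 gives 1.5p = 22.5, so p* = €15 and q* = 367.
With the tax collected from producers, supply shifts: qs = (p − 12) + 352.
Solving gives q = 363 with consumers paying €23 and producers receiving €11 (the €12 wedge).
Per-kilogram burden: consumers €8, producers €4.
Consumers take the larger share because demand is less price-elastic here (demand slope 0.5 vs supply slope 1).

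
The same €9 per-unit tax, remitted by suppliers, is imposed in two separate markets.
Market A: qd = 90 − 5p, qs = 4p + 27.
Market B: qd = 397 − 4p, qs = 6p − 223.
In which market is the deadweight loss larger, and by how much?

Market B, by €7.2.

Market A: pre-tax p* = €7, q* = 55; post-tax q = 35; deadweight loss = €90.
Market B: pre-tax p* = €62, q* = 149; post-tax q = 127.4; deadweight loss = €97.2.
Difference: €90 vs €97.2 → market B is larger by €7.2.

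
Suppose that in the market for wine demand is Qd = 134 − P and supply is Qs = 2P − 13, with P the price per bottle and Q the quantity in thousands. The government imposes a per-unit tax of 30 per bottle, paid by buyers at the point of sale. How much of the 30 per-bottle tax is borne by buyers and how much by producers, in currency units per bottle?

Without the tax, 134 − P = 2P − 13 gives 3P = 147, so P* = 49 and Q* = 85.
With the tax collected from buyers, demand (in seller-price terms) shifts: Qd = 134 − (P + 30).
Solving gives Q = 65 with buyers paying 69 and producers receiving 39 (the 30 wedge).
Burden on buyers: 20; on producers: 10. (They sum to 30.)

Buyers bear 20 per bottle; producers bear 10 per bottle.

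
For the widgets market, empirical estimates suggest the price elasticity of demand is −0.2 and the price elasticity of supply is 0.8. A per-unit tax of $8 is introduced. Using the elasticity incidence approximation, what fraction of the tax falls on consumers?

Consumers' share ≈ 0.8.

Incidence ratio: consumers' share ≈ εs / (εs + |εd|) = 0.8 / (0.8 + 0.2) = 0.8.
Supply is the more elastic side, so consumers bear the larger share.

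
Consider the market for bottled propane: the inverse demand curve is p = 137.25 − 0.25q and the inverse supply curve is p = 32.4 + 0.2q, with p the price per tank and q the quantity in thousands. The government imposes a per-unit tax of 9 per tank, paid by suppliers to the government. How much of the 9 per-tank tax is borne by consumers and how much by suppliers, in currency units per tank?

Inverting to q(p) form: qd = 549 − 4p; qs = 5p − 162.
Without the tax, 549 − 4p = 5p − 162 gives 9p = 711, so p* = 79 and q* = 233.
With the tax collected from suppliers, supply shifts: qs = 5(p − 9) − 162.
Solving gives q = 213 with consumers paying 84 and suppliers receiving 75 (the 9 wedge).
Burden on consumers: 5; on suppliers: 4. (They sum to 9.)

Consumers bear 5 per tank; suppliers bear 4 per tank.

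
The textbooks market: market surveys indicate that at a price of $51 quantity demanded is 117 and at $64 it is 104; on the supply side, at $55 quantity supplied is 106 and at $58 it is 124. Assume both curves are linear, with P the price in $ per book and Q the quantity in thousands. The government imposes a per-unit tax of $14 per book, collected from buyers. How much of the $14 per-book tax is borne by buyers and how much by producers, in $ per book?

Demand slope: (104 − 117)/(64 − 51) = -1, so Qd = 168 − P.
Supply slope: (124 − 106)/(58 − 55) = 6, so Qs = 6P − 224.
Before the tax: set 168 − P = 6P − 224 → P* = $56, Q* = 112.
With the tax collected from buyers, demand (in seller-price terms) shifts: Qd = 168 − (P + 14).
Solving gives Q = 100 with buyers paying $68 and producers receiving $54 (the $14 wedge).
Burden on buyers: $12; on producers: $2. (They sum to $14.)
The less price-elastic side of the market bears the larger share of a per-unit tax.

Buyers bear $12 per book; producers bear $2 per book.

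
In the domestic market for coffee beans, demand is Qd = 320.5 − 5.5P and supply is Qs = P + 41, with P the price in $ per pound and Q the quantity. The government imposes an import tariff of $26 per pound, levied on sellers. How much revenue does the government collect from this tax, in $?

Without the tax, 320.5 − 5.5P = P + 41 gives 6.5P = 279.5, so P* = $43 and Q* = 84.
With the tax collected from sellers, supply shifts: Qs = (P − 26) + 41.
New equilibrium: consumers pay $47, sellers receive $21, Q = 62. (Wedge: Pb − Ps = 26.)
Revenue = t · Q = 26 · 62 = $1612.

Tax revenue = $1612.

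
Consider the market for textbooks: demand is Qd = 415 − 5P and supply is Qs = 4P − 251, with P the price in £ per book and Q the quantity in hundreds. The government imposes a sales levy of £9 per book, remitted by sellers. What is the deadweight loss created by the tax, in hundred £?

Deadweight loss = £90 hundred.

Before the tax: set 415 − 5P = 4P − 251 → P* = £74, Q* = 45.
With the tax collected from sellers, supply shifts: Qs = 4(P − 9) − 251.
New equilibrium: buyers pay £78, sellers receive £69, Q = 25. (Wedge: Pb − Ps = 9.)
Quantity falls by |ΔQ| = |45 − 25| = 20.
DWL = ½ · t · |ΔQ| = ½ · 9 · 20 = £90.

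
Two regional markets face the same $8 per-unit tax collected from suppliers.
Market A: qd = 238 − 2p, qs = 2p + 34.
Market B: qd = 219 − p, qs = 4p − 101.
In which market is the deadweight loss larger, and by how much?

Market A, by $6.4.

Market A: pre-tax p* = $51, q* = 136; post-tax q = 128; deadweight loss = $32.
Market B: pre-tax p* = $64, q* = 155; post-tax q = 148.6; deadweight loss = $25.6.
Difference: $32 vs $25.6 → market A is larger by $6.4.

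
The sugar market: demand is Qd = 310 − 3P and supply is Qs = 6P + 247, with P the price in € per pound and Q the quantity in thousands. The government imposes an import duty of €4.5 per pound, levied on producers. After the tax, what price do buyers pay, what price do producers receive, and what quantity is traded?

Before the tax: set 310 − 3P = 6P + 247 → P* = €7, Q* = 289.
With the tax collected from producers, supply shifts: Qs = 6(P − 4.5) + 247.
Solving gives Q = 280 with buyers paying €10 and producers receiving €5.5 (the €4.5 wedge).
The less price-elastic side of the market bears the larger share of a per-unit tax.

Buyers pay €10; producers receive €5.5; quantity = 280.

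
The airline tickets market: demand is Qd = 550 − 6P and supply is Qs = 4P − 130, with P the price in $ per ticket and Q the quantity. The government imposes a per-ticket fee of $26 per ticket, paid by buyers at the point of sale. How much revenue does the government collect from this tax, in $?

Tax revenue = $2069.6.

Before the tax: set 550 − 6P = 4P − 130 → P* = $68, Q* = 142.
With the tax collected from buyers, demand (in seller-price terms) shifts: Qd = 550 − 6(P + 26).
New equilibrium: buyers pay $78.4, suppliers receive $52.4, Q = 79.6. (Wedge: Pb − Ps = 26.)
Revenue = t · Q = 26 · 79.6 = $2069.6.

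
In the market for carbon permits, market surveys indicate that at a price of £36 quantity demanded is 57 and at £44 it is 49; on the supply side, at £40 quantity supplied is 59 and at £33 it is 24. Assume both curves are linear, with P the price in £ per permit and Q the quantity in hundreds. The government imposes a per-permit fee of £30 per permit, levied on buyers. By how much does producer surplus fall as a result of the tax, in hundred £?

Demand slope: (49 − 57)/(44 − 36) = -1, so Qd = 93 − P.
Supply slope: (24 − 59)/(33 − 40) = 5, so Qs = 5P − 141.
Before the tax: set 93 − P = 5P − 141 → P* = £39, Q* = 54.
With the tax collected from buyers, demand (in seller-price terms) shifts: Qd = 93 − (P + 30).
New equilibrium: buyers pay £64, producers receive £34, Q = 29. (Wedge: Pb − Ps = 30.)
ΔPS is the trapezoid between Q = 29 and Q = 54 of height £5: ½ · (54 + 29) · 5 = £207.5.

Producer surplus falls by £207.5 hundred.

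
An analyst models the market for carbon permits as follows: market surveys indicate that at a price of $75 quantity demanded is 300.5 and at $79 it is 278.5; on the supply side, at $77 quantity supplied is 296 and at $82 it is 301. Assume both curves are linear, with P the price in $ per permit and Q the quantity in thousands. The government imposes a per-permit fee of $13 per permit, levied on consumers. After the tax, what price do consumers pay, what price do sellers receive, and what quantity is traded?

Consumers pay $78; sellers receive $65; quantity = 284.

Demand slope: (278.5 − 300.5)/(79 − 75) = -5.5, so Qd = 713 − 5.5P.
Supply slope: (301 − 296)/(82 − 77) = 1, so Qs = P + 219.
Before the tax: set 713 − 5.5P = P + 219 → P* = $76, Q* = 295.
With the tax collected from consumers, demand (in seller-price terms) shifts: Qd = 713 − 5.5(P + 13).
Solving gives Q = 284 with consumers paying $78 and sellers receiving $65 (the $13 wedge).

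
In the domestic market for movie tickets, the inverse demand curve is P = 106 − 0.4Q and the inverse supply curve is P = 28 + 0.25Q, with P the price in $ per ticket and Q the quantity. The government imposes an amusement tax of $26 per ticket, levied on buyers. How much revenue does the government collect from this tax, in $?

Rewrite in direct form: Qd = 265 − 2.5P and Qs = 4P − 112.
Before the tax: set 265 − 2.5P = 4P − 112 → P* = $58, Q* = 120.
With the tax collected from buyers, demand (in seller-price terms) shifts: Qd = 265 − 2.5(P + 26).
Solving gives Q = 80 with buyers paying $74 and sellers receiving $48 (the $26 wedge).
Revenue = t · Q = 26 · 80 = $2080.

Tax revenue = $2080.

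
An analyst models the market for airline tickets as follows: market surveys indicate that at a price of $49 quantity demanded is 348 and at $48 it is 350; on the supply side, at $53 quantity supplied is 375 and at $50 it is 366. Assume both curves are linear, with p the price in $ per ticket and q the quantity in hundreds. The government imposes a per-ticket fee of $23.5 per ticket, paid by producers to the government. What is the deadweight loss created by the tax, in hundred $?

Deadweight loss = $331.35 hundred.

Demand slope: (350 − 348)/(48 − 49) = -2, so qd = 446 − 2p.
Supply slope: (366 − 375)/(50 − 53) = 3, so qs = 3p + 216.
Without the tax, 446 − 2p = 3p + 216 gives 5p = 230, so p* = $46 and q* = 354.
With the tax collected from producers, supply shifts: qs = 3(p − 23.5) + 216.
New equilibrium: buyers pay $60.1, producers receive $36.6, q = 325.8. (Wedge: pb − ps = 23.5.)
Quantity falls by |ΔQ| = |354 − 325.8| = 28.2.
DWL = ½ · t · |ΔQ| = ½ · 23.5 · 28.2 = $331.35.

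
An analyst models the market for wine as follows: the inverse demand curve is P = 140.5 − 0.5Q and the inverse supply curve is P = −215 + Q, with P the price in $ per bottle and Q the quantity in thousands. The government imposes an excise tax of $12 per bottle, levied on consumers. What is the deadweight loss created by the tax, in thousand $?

Deadweight loss = $48 thousand.

Rewrite in direct form: Qd = 281 − 2P and Qs = P + 215.
Before the tax: set 281 − 2P = P + 215 → P* = $22, Q* = 237.
With the tax collected from consumers, demand (in seller-price terms) shifts: Qd = 281 − 2(P + 12).
Solving gives Q = 229 with consumers paying $26 and sellers receiving $14 (the $12 wedge).
Quantity falls by |ΔQ| = |237 − 229| = 8.
DWL = ½ · t · |ΔQ| = ½ · 12 · 8 = $48.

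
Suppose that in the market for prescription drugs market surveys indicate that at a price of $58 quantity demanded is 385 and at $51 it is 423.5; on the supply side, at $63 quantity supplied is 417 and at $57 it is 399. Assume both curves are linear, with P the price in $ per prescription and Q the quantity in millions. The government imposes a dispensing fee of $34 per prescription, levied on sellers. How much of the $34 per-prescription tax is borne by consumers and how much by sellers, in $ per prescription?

Consumers bear $12 per prescription; sellers bear $22 per prescription.

Demand slope: (423.5 − 385)/(51 − 58) = -5.5, so Qd = 704 − 5.5P.
Supply slope: (399 − 417)/(57 − 63) = 3, so Qs = 3P + 228.
Without the tax, 704 − 5.5P = 3P + 228 gives 8.5P = 476, so P* = $56 and Q* = 396.
With the tax collected from sellers, supply shifts: Qs = 3(P − 34) + 228.
New equilibrium: consumers pay $68, sellers receive $34, Q = 330. (Wedge: Pb − Ps = 34.)
Burden on consumers: $12; on sellers: $22. (They sum to $34.)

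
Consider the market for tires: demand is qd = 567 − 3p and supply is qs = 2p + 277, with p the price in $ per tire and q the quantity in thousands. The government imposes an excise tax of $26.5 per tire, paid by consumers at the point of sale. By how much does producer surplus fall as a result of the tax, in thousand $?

Before the tax: set 567 − 3p = 2p + 277 → p* = $58, q* = 393.
With the tax collected from consumers, demand (in seller-price terms) shifts: qd = 567 − 3(p + 26.5).
New equilibrium: consumers pay $68.6, suppliers receive $42.1, q = 361.2. (Wedge: pb − ps = 26.5.)
ΔPS is the trapezoid between Q = 361.2 and Q = 393 of height $15.9: ½ · (393 + 361.2) · 15.9 = $5995.89.

Producer surplus falls by $5995.89 thousand.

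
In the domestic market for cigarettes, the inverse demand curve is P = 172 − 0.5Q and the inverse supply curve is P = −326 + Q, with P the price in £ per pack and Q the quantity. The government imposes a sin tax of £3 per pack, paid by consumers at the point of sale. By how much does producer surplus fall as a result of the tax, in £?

Producer surplus falls by £662.

Rewrite in direct form: Qd = 344 − 2P and Qs = P + 326.
Before the tax: set 344 − 2P = P + 326 → P* = £6, Q* = 332.
With the tax collected from consumers, demand (in seller-price terms) shifts: Qd = 344 − 2(P + 3).
New equilibrium: consumers pay £7, sellers receive £4, Q = 330. (Wedge: Pb − Ps = 3.)
ΔPS is the trapezoid between Q = 330 and Q = 332 of height £2: ½ · (332 + 330) · 2 = £662.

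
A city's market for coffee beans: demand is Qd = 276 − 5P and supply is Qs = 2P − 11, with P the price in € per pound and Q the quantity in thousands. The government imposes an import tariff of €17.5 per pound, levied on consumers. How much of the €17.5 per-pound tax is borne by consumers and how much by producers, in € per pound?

Before the tax: set 276 − 5P = 2P − 11 → P* = €41, Q* = 71.
With the tax collected from consumers, demand (in seller-price terms) shifts: Qd = 276 − 5(P + 17.5).
New equilibrium: consumers pay €46, producers receive €28.5, Q = 46. (Wedge: Pb − Ps = 17.5.)
Burden on consumers: €5; on producers: €12.5. (They sum to €17.5.)
The less price-elastic side of the market bears the larger share of a per-unit tax.

Consumers bear €5 per pound; producers bear €12.5 per pound.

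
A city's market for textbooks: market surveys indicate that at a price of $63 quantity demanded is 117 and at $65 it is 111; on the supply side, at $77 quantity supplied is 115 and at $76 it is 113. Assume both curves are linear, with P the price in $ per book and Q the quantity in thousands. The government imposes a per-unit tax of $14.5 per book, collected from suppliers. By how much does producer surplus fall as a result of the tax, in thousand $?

Producer surplus falls by $785.61 thousand.

Demand slope: (111 − 117)/(65 − 63) = -3, so Qd = 306 − 3P.
Supply slope: (113 − 115)/(76 − 77) = 2, so Qs = 2P − 39.
Before the tax: set 306 − 3P = 2P − 39 → P* = $69, Q* = 99.
With the tax collected from suppliers, supply shifts: Qs = 2(P − 14.5) − 39.
New equilibrium: consumers pay $74.8, suppliers receive $60.3, Q = 81.6. (Wedge: Pb − Ps = 14.5.)
ΔPS is the trapezoid between Q = 81.6 and Q = 99 of height $8.7: ½ · (99 + 81.6) · 8.7 = $785.61.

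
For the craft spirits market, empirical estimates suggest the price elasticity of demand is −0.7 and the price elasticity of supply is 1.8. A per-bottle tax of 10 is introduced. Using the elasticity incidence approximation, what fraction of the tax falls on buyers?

Incidence ratio: buyers' share ≈ εs / (εs + |εd|) = 1.8 / (1.8 + 0.7) = 0.72.
Supply is the more elastic side, so buyers bear the larger share.

Buyers' share ≈ 0.72.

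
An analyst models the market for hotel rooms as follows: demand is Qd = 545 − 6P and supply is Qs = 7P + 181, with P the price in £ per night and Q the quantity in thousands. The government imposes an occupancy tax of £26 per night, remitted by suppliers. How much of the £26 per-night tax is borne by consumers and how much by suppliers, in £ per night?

Without the tax, 545 − 6P = 7P + 181 gives 13P = 364, so P* = £28 and Q* = 377.
With the tax collected from suppliers, supply shifts: Qs = 7(P − 26) + 181.
New equilibrium: consumers pay £42, suppliers receive £16, Q = 293. (Wedge: Pb − Ps = 26.)
Burden on consumers: £14; on suppliers: £12. (They sum to £26.)

Consumers bear £14 per night; suppliers bear £12 per night.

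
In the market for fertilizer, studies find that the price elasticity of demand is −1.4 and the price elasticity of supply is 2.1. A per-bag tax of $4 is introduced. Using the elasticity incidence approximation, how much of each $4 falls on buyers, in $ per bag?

Incidence ratio: buyers' share ≈ εs / (εs + |εd|) = 2.1 / (2.1 + 1.4) = 0.6.
So buyers bear ≈ 0.6 × $4 = $2.4; sellers bear $1.6.

Buyers bear ≈ $2.4 per bag.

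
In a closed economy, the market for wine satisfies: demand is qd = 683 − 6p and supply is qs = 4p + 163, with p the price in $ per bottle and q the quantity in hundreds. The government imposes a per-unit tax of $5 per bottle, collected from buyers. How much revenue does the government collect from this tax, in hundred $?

Tax revenue = $1795 hundred.

Before the tax: set 683 − 6p = 4p + 163 → p* = $52, q* = 371.
With the tax collected from buyers, demand (in seller-price terms) shifts: qd = 683 − 6(p + 5).
New equilibrium: buyers pay $54, sellers receive $49, q = 359. (Wedge: pb − ps = 5.)
Revenue = t · Q = 5 · 359 = $1795.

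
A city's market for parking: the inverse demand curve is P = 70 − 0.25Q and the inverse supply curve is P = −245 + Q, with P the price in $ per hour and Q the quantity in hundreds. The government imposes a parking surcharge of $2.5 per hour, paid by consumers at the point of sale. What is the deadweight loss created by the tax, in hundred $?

Deadweight loss = $2.5 hundred.

Inverting to Q(P) form: Qd = 280 − 4P; Qs = P + 245.
Before the tax: set 280 − 4P = P + 245 → P* = $7, Q* = 252.
With the tax collected from consumers, demand (in seller-price terms) shifts: Qd = 280 − 4(P + 2.5).
New equilibrium: consumers pay $7.5, sellers receive $5, Q = 250. (Wedge: Pb − Ps = 2.5.)
Quantity falls by |ΔQ| = |252 − 250| = 2.
DWL = ½ · t · |ΔQ| = ½ · 2.5 · 2 = $2.5.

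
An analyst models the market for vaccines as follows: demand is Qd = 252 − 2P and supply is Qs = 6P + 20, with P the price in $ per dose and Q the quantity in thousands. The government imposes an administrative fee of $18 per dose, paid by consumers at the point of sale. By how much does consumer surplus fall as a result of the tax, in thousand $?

Without the tax, 252 − 2P = 6P + 20 gives 8P = 232, so P* = $29 and Q* = 194.
With the tax collected from consumers, demand (in seller-price terms) shifts: Qd = 252 − 2(P + 18).
New equilibrium: consumers pay $42.5, producers receive $24.5, Q = 167. (Wedge: Pb − Ps = 18.)
ΔCS is the trapezoid between Q = 167 and Q = 194 of height $13.5: ½ · (194 + 167) · 13.5 = $2436.75.

Consumer surplus falls by $2436.75 thousand.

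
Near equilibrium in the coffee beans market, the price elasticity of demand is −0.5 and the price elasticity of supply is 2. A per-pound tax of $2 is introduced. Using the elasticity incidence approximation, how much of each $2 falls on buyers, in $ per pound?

Incidence ratio: buyers' share ≈ εs / (εs + |εd|) = 2 / (2 + 0.5) = 0.8.
So buyers bear ≈ 0.8 × $2 = $1.6; suppliers bear $0.4.

Buyers bear ≈ $1.6 per pound.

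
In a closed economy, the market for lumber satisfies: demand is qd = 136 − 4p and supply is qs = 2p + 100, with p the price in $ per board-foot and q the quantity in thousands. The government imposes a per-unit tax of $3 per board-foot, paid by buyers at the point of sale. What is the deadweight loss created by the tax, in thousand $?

Deadweight loss = $6 thousand.

Before the tax: set 136 − 4p = 2p + 100 → p* = $6, q* = 112.
With the tax collected from buyers, demand (in seller-price terms) shifts: qd = 136 − 4(p + 3).
Solving gives q = 108 with buyers paying $7 and producers receiving $4 (the $3 wedge).
Quantity falls by |ΔQ| = |112 − 108| = 4.
DWL = ½ · t · |ΔQ| = ½ · 3 · 4 = $6.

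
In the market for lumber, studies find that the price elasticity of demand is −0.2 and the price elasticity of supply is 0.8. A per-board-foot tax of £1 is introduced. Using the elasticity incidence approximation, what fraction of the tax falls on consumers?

Incidence ratio: consumers' share ≈ εs / (εs + |εd|) = 0.8 / (0.8 + 0.2) = 0.8.
Supply is the more elastic side, so consumers bear the larger share.

Consumers' share ≈ 0.8.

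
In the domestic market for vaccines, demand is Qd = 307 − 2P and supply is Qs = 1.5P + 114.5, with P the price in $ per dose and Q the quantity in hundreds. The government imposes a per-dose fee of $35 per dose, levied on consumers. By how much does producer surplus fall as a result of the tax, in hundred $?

Producer surplus falls by $3640 hundred.

Before the tax: set 307 − 2P = 1.5P + 114.5 → P* = $55, Q* = 197.
With the tax collected from consumers, demand (in seller-price terms) shifts: Qd = 307 − 2(P + 35).
Solving gives Q = 167 with consumers paying $70 and producers receiving $35 (the $35 wedge).
ΔPS is the trapezoid between Q = 167 and Q = 197 of height $20: ½ · (197 + 167) · 20 = $3640.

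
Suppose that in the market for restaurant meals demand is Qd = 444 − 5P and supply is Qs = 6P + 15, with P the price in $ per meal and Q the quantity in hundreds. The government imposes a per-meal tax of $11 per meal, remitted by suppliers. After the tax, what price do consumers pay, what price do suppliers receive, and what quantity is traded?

Before the tax: set 444 − 5P = 6P + 15 → P* = $39, Q* = 249.
With the tax collected from suppliers, supply shifts: Qs = 6(P − 11) + 15.
New equilibrium: consumers pay $45, suppliers receive $34, Q = 219. (Wedge: Pb − Ps = 11.)
The less price-elastic side of the market bears the larger share of a per-unit tax.

Consumers pay $45; suppliers receive $34; quantity = 219.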